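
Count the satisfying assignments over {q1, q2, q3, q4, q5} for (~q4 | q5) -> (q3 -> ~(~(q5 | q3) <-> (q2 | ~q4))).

30

Initial set: {T ((~q4 | q5) -> (q3 -> ~(~(q5 | q3) <-> (q2 | ~q4))))}.
T ((~q4 | q5) -> (q3 -> ~(~(q5 | q3) <-> (q2 | ~q4)))): β-rule — branch into F (~q4 | q5)  //  T (q3 -> ~(~(q5 | q3) <-> (q2 | ~q4))).
  branch 1 (add F (~q4 | q5)):
    F (~q4 | q5): α-rule — add F ~q4, F q5.
    ○ open, literals {q4=T, q5=F}.
  branch 2 (add T (q3 -> ~(~(q5 | q3) <-> (q2 | ~q4)))):
    T (q3 -> ~(~(q5 | q3) <-> (q2 | ~q4))): β-rule — branch into F q3  //  T ~(~(q5 | q3) <-> (q2 | ~q4)).
      branch 2.1 (add F q3):
        ○ open, literals {q3=F}.
      branch 2.2 (add T ~(~(q5 | q3) <-> (q2 | ~q4))):
        T ~(~(q5 | q3) <-> (q2 | ~q4)): β-rule — branch into T ~(q5 | q3), F (q2 | ~q4)  //  F ~(q5 | q3), T (q2 | ~q4).
          branch 2.2.1 (add T ~(q5 | q3), F (q2 | ~q4)):
            T ~(q5 | q3): α-rule — add F q5, F q3.
            F (q2 | ~q4): α-rule — add F q2, F ~q4.
            ○ open, literals {q2=F, q3=F, q4=T, q5=F}.
          branch 2.2.2 (add F ~(q5 | q3), T (q2 | ~q4)):
            F ~(q5 | q3): β-rule — branch into T q5  //  T q3.
              branch 2.2.2.1 (add T q5):
                T (q2 | ~q4): β-rule — branch into T q2  //  T ~q4.
                  branch 2.2.2.1.1 (add T q2):
                    ○ open, literals {q2=T, q5=T}.
                  branch 2.2.2.1.2 (add T ~q4):
                    ○ open, literals {q4=F, q5=T}.
              branch 2.2.2.2 (add T q3):
                T (q2 | ~q4): β-rule — branch into T q2  //  T ~q4.
                  branch 2.2.2.2.1 (add T q2):
                    ○ open, literals {q2=T, q3=T}.
                  branch 2.2.2.2.2 (add T ~q4):
                    ○ open, literals {q3=T, q4=F}.
0 branches closed, 7 open.
Each open branch fixes some atoms; the unmentioned ones are free. Counting distinct full assignments: branch {q4=T, q5=F} (q1, q2, q3) contributes 8 new; branch {q3=F} (q1, q2, q4, q5) contributes 12 new; branch {q2=F, q3=F, q4=T, q5=F} (q1) contributes 0 new; branch {q2=T, q5=T} (q1, q3, q4) contributes 4 new; branch {q4=F, q5=T} (q1, q2, q3) contributes 2 new; branch {q2=T, q3=T} (q1, q4, q5) contributes 2 new; branch {q3=T, q4=F} (q1, q2, q5) contributes 2 new. Total: 30.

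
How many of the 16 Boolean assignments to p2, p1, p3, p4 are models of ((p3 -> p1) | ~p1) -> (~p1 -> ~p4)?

Initial set: {(((p3 -> p1) | ~p1) -> (~p1 -> ~p4))}.
(((p3 -> p1) | ~p1) -> (~p1 -> ~p4)): β-rule — branch into ~((p3 -> p1) | ~p1)  //  (~p1 -> ~p4).
  branch 1 (add ~((p3 -> p1) | ~p1)):
    ~((p3 -> p1) | ~p1): α-rule — add ~(p3 -> p1), ~~p1.
    ~(p3 -> p1): α-rule — add p3, ~p1.
    × closes — contains both p1 and ~p1.
  branch 2 (add (~p1 -> ~p4)):
    (~p1 -> ~p4): β-rule — branch into ~~p1  //  ~p4.
      branch 2.1 (add ~~p1):
        ○ open, literals {p1=1}.
      branch 2.2 (add ~p4):
        ○ open, literals {p4=0}.
1 branch closed, 2 open.
Each open branch fixes some atoms; the unmentioned ones are free. Counting distinct full assignments: branch {p1=1} (p2, p3, p4) contributes 8 new; branch {p4=0} (p2, p1, p3) contributes 4 new. Total: 12.

12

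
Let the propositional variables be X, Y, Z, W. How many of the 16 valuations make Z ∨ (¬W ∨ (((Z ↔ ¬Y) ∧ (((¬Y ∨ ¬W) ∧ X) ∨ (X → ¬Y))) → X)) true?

Initial set: {(Z ∨ (¬W ∨ (((Z ↔ ¬Y) ∧ (((¬Y ∨ ¬W) ∧ X) ∨ (X → ¬Y))) → X)))}.
(Z ∨ (¬W ∨ (((Z ↔ ¬Y) ∧ (((¬Y ∨ ¬W) ∧ X) ∨ (X → ¬Y))) → X))): β-rule — branch into Z  //  (¬W ∨ (((Z ↔ ¬Y) ∧ (((¬Y ∨ ¬W) ∧ X) ∨ (X → ¬Y))) → X)).
  branch 1 (add Z):
    ○ open, literals {Z=1}.
  branch 2 (add (¬W ∨ (((Z ↔ ¬Y) ∧ (((¬Y ∨ ¬W) ∧ X) ∨ (X → ¬Y))) → X))):
    (¬W ∨ (((Z ↔ ¬Y) ∧ (((¬Y ∨ ¬W) ∧ X) ∨ (X → ¬Y))) → X)): β-rule — branch into ¬W  //  (((Z ↔ ¬Y) ∧ (((¬Y ∨ ¬W) ∧ X) ∨ (X → ¬Y))) → X).
      branch 2.1 (add ¬W):
        ○ open, literals {W=0}.
      branch 2.2 (add (((Z ↔ ¬Y) ∧ (((¬Y ∨ ¬W) ∧ X) ∨ (X → ¬Y))) → X)):
        (((Z ↔ ¬Y) ∧ (((¬Y ∨ ¬W) ∧ X) ∨ (X → ¬Y))) → X): β-rule — branch into ¬((Z ↔ ¬Y) ∧ (((¬Y ∨ ¬W) ∧ X) ∨ (X → ¬Y)))  //  X.
          branch 2.2.1 (add ¬((Z ↔ ¬Y) ∧ (((¬Y ∨ ¬W) ∧ X) ∨ (X → ¬Y)))):
            ¬((Z ↔ ¬Y) ∧ (((¬Y ∨ ¬W) ∧ X) ∨ (X → ¬Y))): β-rule — branch into ¬(Z ↔ ¬Y)  //  ¬(((¬Y ∨ ¬W) ∧ X) ∨ (X → ¬Y)).
              branch 2.2.1.1 (add ¬(Z ↔ ¬Y)):
                ¬(Z ↔ ¬Y): β-rule — branch into Z, ¬¬Y  //  ¬Z, ¬Y.
                  branch 2.2.1.1.1 (add Z, ¬¬Y):
                    ○ open, literals {Y=1, Z=1}.
                  branch 2.2.1.1.2 (add ¬Z, ¬Y):
                    ○ open, literals {Y=0, Z=0}.
              branch 2.2.1.2 (add ¬(((¬Y ∨ ¬W) ∧ X) ∨ (X → ¬Y))):
                ¬(((¬Y ∨ ¬W) ∧ X) ∨ (X → ¬Y)): α-rule — add ¬((¬Y ∨ ¬W) ∧ X), ¬(X → ¬Y).
                ¬(X → ¬Y): α-rule — add X, ¬¬Y.
                ¬((¬Y ∨ ¬W) ∧ X): β-rule — branch into ¬(¬Y ∨ ¬W)  //  ¬X.
                  branch 2.2.1.2.1 (add ¬(¬Y ∨ ¬W)):
                    ¬(¬Y ∨ ¬W): α-rule — add ¬¬Y, ¬¬W.
                    ○ open, literals {W=1, X=1, Y=1}.
                  branch 2.2.1.2.2 (add ¬X):
                    × closes — contains both X and ¬X.
          branch 2.2.2 (add X):
            ○ open, literals {X=1}.
1 branch closed, 6 open.
Each open branch fixes some atoms; the unmentioned ones are free. Counting distinct full assignments: branch {Z=1} (X, Y, W) contributes 8 new; branch {W=0} (X, Y, Z) contributes 4 new; branch {Y=1, Z=1} (X, W) contributes 0 new; branch {Y=0, Z=0} (X, W) contributes 2 new; branch {W=1, X=1, Y=1} (Z) contributes 1 new; branch {X=1} (Y, Z, W) contributes 0 new. Total: 15.

15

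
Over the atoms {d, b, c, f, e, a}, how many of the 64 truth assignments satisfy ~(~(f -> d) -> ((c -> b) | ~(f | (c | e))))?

Initial set: {~(~(f -> d) -> ((c -> b) | ~(f | (c | e))))}.
~(~(f -> d) -> ((c -> b) | ~(f | (c | e)))): α-rule — add ~(f -> d), ~((c -> b) | ~(f | (c | e))).
~(f -> d): α-rule — add f, ~d.
~((c -> b) | ~(f | (c | e))): α-rule — add ~(c -> b), ~~(f | (c | e)).
~(c -> b): α-rule — add c, ~b.
~~(f | (c | e)): β-rule — branch into f  //  (c | e).
  branch 1 (add f):
    ○ open, literals {b=F, c=T, d=F, f=T}.
  branch 2 (add (c | e)):
    (c | e): β-rule — branch into c  //  e.
      branch 2.1 (add c):
        ○ open, literals {b=F, c=T, d=F, f=T}.
      branch 2.2 (add e):
        ○ open, literals {b=F, c=T, d=F, e=T, f=T}.
0 branches closed, 3 open.
Each open branch fixes some atoms; the unmentioned ones are free. Counting distinct full assignments: branch {b=F, c=T, d=F, f=T} (e, a) contributes 4 new; branch {b=F, c=T, d=F, f=T} (e, a) contributes 0 new; branch {b=F, c=T, d=F, e=T, f=T} (a) contributes 0 new. Total: 4.

4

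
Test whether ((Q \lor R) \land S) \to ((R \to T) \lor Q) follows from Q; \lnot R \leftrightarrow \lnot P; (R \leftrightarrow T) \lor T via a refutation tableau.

Yes

Initial set: {Q; (\lnot R \leftrightarrow \lnot P); ((R \leftrightarrow T) \lor T); \lnot (((Q \lor R) \land S) \to ((R \to T) \lor Q))}.
\lnot (((Q \lor R) \land S) \to ((R \to T) \lor Q)): α-rule — add ((Q \lor R) \land S), \lnot ((R \to T) \lor Q).
((Q \lor R) \land S): α-rule — add (Q \lor R), S.
\lnot ((R \to T) \lor Q): α-rule — add \lnot (R \to T), \lnot Q.
× closes — contains both Q and \lnot Q.
All 1 branch closes.
Every branch closed, so the premises entail the conclusion.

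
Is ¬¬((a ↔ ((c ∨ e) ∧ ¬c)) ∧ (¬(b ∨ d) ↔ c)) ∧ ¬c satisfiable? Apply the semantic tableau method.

Satisfiable

Initial set: {(¬¬((a ↔ ((c ∨ e) ∧ ¬c)) ∧ (¬(b ∨ d) ↔ c)) ∧ ¬c)}.
(¬¬((a ↔ ((c ∨ e) ∧ ¬c)) ∧ (¬(b ∨ d) ↔ c)) ∧ ¬c): α-rule — add ¬¬((a ↔ ((c ∨ e) ∧ ¬c)) ∧ (¬(b ∨ d) ↔ c)), ¬c.
¬¬((a ↔ ((c ∨ e) ∧ ¬c)) ∧ (¬(b ∨ d) ↔ c)): drop double negation, giving ((a ↔ ((c ∨ e) ∧ ¬c)) ∧ (¬(b ∨ d) ↔ c)).
((a ↔ ((c ∨ e) ∧ ¬c)) ∧ (¬(b ∨ d) ↔ c)): α-rule — add (a ↔ ((c ∨ e) ∧ ¬c)), (¬(b ∨ d) ↔ c).
(a ↔ ((c ∨ e) ∧ ¬c)): β-rule — branch into a, ((c ∨ e) ∧ ¬c)  //  ¬a, ¬((c ∨ e) ∧ ¬c).
  branch 1 (add a, ((c ∨ e) ∧ ¬c)):
    ((c ∨ e) ∧ ¬c): α-rule — add (c ∨ e), ¬c.
    (¬(b ∨ d) ↔ c): β-rule — branch into ¬(b ∨ d), c  //  ¬¬(b ∨ d), ¬c.
      branch 1.1 (add ¬(b ∨ d), c):
        × closes — contains both c and ¬c.
      branch 1.2 (add ¬¬(b ∨ d), ¬c):
        (c ∨ e): β-rule — branch into c  //  e.
          branch 1.2.1 (add c):
            × closes — contains both c and ¬c.
          branch 1.2.2 (add e):
            ¬¬(b ∨ d): β-rule — branch into b  //  d.
              branch 1.2.2.1 (add b):
                ○ open, literals {a=T, b=T, c=F, e=T}.
              branch 1.2.2.2 (add d):
                ○ open, literals {a=T, c=F, d=T, e=T}.
  branch 2 (add ¬a, ¬((c ∨ e) ∧ ¬c)):
    (¬(b ∨ d) ↔ c): β-rule — branch into ¬(b ∨ d), c  //  ¬¬(b ∨ d), ¬c.
      branch 2.1 (add ¬(b ∨ d), c):
        × closes — contains both c and ¬c.
      branch 2.2 (add ¬¬(b ∨ d), ¬c):
        ¬((c ∨ e) ∧ ¬c): β-rule — branch into ¬(c ∨ e)  //  ¬¬c.
          branch 2.2.1 (add ¬(c ∨ e)):
            ¬(c ∨ e): α-rule — add ¬c, ¬e.
            ¬¬(b ∨ d): β-rule — branch into b  //  d.
              branch 2.2.1.1 (add b):
                ○ open, literals {a=F, b=T, c=F, e=F}.
              branch 2.2.1.2 (add d):
                ○ open, literals {a=F, c=F, d=T, e=F}.
          branch 2.2.2 (add ¬¬c):
            × closes — contains both c and ¬c.
4 branches closed, 4 open.
An open branch gives a satisfying assignment: a=T, b=T, c=F, e=T.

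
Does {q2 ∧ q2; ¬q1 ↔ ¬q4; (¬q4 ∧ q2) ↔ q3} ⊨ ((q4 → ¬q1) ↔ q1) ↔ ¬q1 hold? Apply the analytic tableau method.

Initial set: {(q2 ∧ q2); (¬q1 ↔ ¬q4); ((¬q4 ∧ q2) ↔ q3); ¬(((q4 → ¬q1) ↔ q1) ↔ ¬q1)}.
(q2 ∧ q2): α-rule — add q2, q2.
(¬q1 ↔ ¬q4): β-rule — branch into ¬q1, ¬q4  //  ¬¬q1, ¬¬q4.
  branch 1 (add ¬q1, ¬q4):
    ((¬q4 ∧ q2) ↔ q3): β-rule — branch into (¬q4 ∧ q2), q3  //  ¬(¬q4 ∧ q2), ¬q3.
      branch 1.1 (add (¬q4 ∧ q2), q3):
        (¬q4 ∧ q2): α-rule — add ¬q4, q2.
        ¬(((q4 → ¬q1) ↔ q1) ↔ ¬q1): β-rule — branch into ((q4 → ¬q1) ↔ q1), ¬¬q1  //  ¬((q4 → ¬q1) ↔ q1), ¬q1.
          branch 1.1.1 (add ((q4 → ¬q1) ↔ q1), ¬¬q1):
            × closes — contains both q1 and ¬q1.
          branch 1.1.2 (add ¬((q4 → ¬q1) ↔ q1), ¬q1):
            ¬((q4 → ¬q1) ↔ q1): β-rule — branch into (q4 → ¬q1), ¬q1  //  ¬(q4 → ¬q1), q1.
              branch 1.1.2.1 (add (q4 → ¬q1), ¬q1):
                (q4 → ¬q1): β-rule — branch into ¬q4  //  ¬q1.
                  branch 1.1.2.1.1 (add ¬q4):
                    ○ open, literals {q1=F, q2=T, q3=T, q4=F}.
                  branch 1.1.2.1.2 (add ¬q1):
                    ○ open, literals {q1=F, q2=T, q3=T, q4=F}.
              branch 1.1.2.2 (add ¬(q4 → ¬q1), q1):
                × closes — contains both q1 and ¬q1.
      branch 1.2 (add ¬(¬q4 ∧ q2), ¬q3):
        ¬(((q4 → ¬q1) ↔ q1) ↔ ¬q1): β-rule — branch into ((q4 → ¬q1) ↔ q1), ¬¬q1  //  ¬((q4 → ¬q1) ↔ q1), ¬q1.
          branch 1.2.1 (add ((q4 → ¬q1) ↔ q1), ¬¬q1):
            × closes — contains both q1 and ¬q1.
          branch 1.2.2 (add ¬((q4 → ¬q1) ↔ q1), ¬q1):
            ¬(¬q4 ∧ q2): β-rule — branch into ¬¬q4  //  ¬q2.
              branch 1.2.2.1 (add ¬¬q4):
                × closes — contains both q4 and ¬q4.
              branch 1.2.2.2 (add ¬q2):
                × closes — contains both q2 and ¬q2.
  branch 2 (add ¬¬q1, ¬¬q4):
    ((¬q4 ∧ q2) ↔ q3): β-rule — branch into (¬q4 ∧ q2), q3  //  ¬(¬q4 ∧ q2), ¬q3.
      branch 2.1 (add (¬q4 ∧ q2), q3):
        (¬q4 ∧ q2): α-rule — add ¬q4, q2.
        × closes — contains both q4 and ¬q4.
      branch 2.2 (add ¬(¬q4 ∧ q2), ¬q3):
        ¬(((q4 → ¬q1) ↔ q1) ↔ ¬q1): β-rule — branch into ((q4 → ¬q1) ↔ q1), ¬¬q1  //  ¬((q4 → ¬q1) ↔ q1), ¬q1.
          branch 2.2.1 (add ((q4 → ¬q1) ↔ q1), ¬¬q1):
            ¬(¬q4 ∧ q2): β-rule — branch into ¬¬q4  //  ¬q2.
              branch 2.2.1.1 (add ¬¬q4):
                ((q4 → ¬q1) ↔ q1): β-rule — branch into (q4 → ¬q1), q1  //  ¬(q4 → ¬q1), ¬q1.
                  branch 2.2.1.1.1 (add (q4 → ¬q1), q1):
                    (q4 → ¬q1): β-rule — branch into ¬q4  //  ¬q1.
                      branch 2.2.1.1.1.1 (add ¬q4):
                        × closes — contains both q4 and ¬q4.
                      branch 2.2.1.1.1.2 (add ¬q1):
                        × closes — contains both q1 and ¬q1.
                  branch 2.2.1.1.2 (add ¬(q4 → ¬q1), ¬q1):
                    × closes — contains both q1 and ¬q1.
              branch 2.2.1.2 (add ¬q2):
                × closes — contains both q2 and ¬q2.
          branch 2.2.2 (add ¬((q4 → ¬q1) ↔ q1), ¬q1):
            × closes — contains both q1 and ¬q1.
11 branches closed, 2 open.
An open branch gives a countermodel: q1=F, q2=T, q3=T, q4=F (unmentioned atoms arbitrary); the premises hold there but the conclusion fails.

No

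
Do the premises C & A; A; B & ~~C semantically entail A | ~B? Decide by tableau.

Initial set: {T (C & A); T A; T (B & ~~C); F (A | ~B)}.
T (C & A): α-rule — add T C, T A.
T (B & ~~C): α-rule — add T B, T ~~C.
F (A | ~B): α-rule — add F A, F ~B.
× closes — contains both A and ~A.
All 1 branch closes.
Every branch closed, so the premises entail the conclusion.

Yes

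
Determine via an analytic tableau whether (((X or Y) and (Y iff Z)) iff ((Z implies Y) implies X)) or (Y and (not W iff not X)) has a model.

Satisfiable

Initial set: {((((X or Y) and (Y iff Z)) iff ((Z implies Y) implies X)) or (Y and (not W iff not X)))}.
((((X or Y) and (Y iff Z)) iff ((Z implies Y) implies X)) or (Y and (not W iff not X))): β-rule — branch into (((X or Y) and (Y iff Z)) iff ((Z implies Y) implies X))  //  (Y and (not W iff not X)).
  branch 1 (add (((X or Y) and (Y iff Z)) iff ((Z implies Y) implies X))):
    (((X or Y) and (Y iff Z)) iff ((Z implies Y) implies X)): β-rule — branch into ((X or Y) and (Y iff Z)), ((Z implies Y) implies X)  //  not ((X or Y) and (Y iff Z)), not ((Z implies Y) implies X).
      branch 1.1 (add ((X or Y) and (Y iff Z)), ((Z implies Y) implies X)):
        ((X or Y) and (Y iff Z)): α-rule — add (X or Y), (Y iff Z).
        ((Z implies Y) implies X): β-rule — branch into not (Z implies Y)  //  X.
          branch 1.1.1 (add not (Z implies Y)):
            not (Z implies Y): α-rule — add Z, not Y.
            (X or Y): β-rule — branch into X  //  Y.
              branch 1.1.1.1 (add X):
                (Y iff Z): β-rule — branch into Y, Z  //  not Y, not Z.
                  branch 1.1.1.1.1 (add Y, Z):
                    × closes — contains both Y and not Y.
                  branch 1.1.1.1.2 (add not Y, not Z):
                    × closes — contains both Z and not Z.
              branch 1.1.1.2 (add Y):
                × closes — contains both Y and not Y.
          branch 1.1.2 (add X):
            (X or Y): β-rule — branch into X  //  Y.
              branch 1.1.2.1 (add X):
                (Y iff Z): β-rule — branch into Y, Z  //  not Y, not Z.
                  branch 1.1.2.1.1 (add Y, Z):
                    ○ open, literals {X=T, Y=T, Z=T}.
                  branch 1.1.2.1.2 (add not Y, not Z):
                    ○ open, literals {X=T, Y=F, Z=F}.
              branch 1.1.2.2 (add Y):
                (Y iff Z): β-rule — branch into Y, Z  //  not Y, not Z.
                  branch 1.1.2.2.1 (add Y, Z):
                    ○ open, literals {X=T, Y=T, Z=T}.
                  branch 1.1.2.2.2 (add not Y, not Z):
                    × closes — contains both Y and not Y.
      branch 1.2 (add not ((X or Y) and (Y iff Z)), not ((Z implies Y) implies X)):
        not ((Z implies Y) implies X): α-rule — add (Z implies Y), not X.
        not ((X or Y) and (Y iff Z)): β-rule — branch into not (X or Y)  //  not (Y iff Z).
          branch 1.2.1 (add not (X or Y)):
            not (X or Y): α-rule — add not X, not Y.
            (Z implies Y): β-rule — branch into not Z  //  Y.
              branch 1.2.1.1 (add not Z):
                ○ open, literals {X=F, Y=F, Z=F}.
              branch 1.2.1.2 (add Y):
                × closes — contains both Y and not Y.
          branch 1.2.2 (add not (Y iff Z)):
            (Z implies Y): β-rule — branch into not Z  //  Y.
              branch 1.2.2.1 (add not Z):
                not (Y iff Z): β-rule — branch into Y, not Z  //  not Y, Z.
                  branch 1.2.2.1.1 (add Y, not Z):
                    ○ open, literals {X=F, Y=T, Z=F}.
                  branch 1.2.2.1.2 (add not Y, Z):
                    × closes — contains both Z and not Z.
              branch 1.2.2.2 (add Y):
                not (Y iff Z): β-rule — branch into Y, not Z  //  not Y, Z.
                  branch 1.2.2.2.1 (add Y, not Z):
                    ○ open, literals {X=F, Y=T, Z=F}.
                  branch 1.2.2.2.2 (add not Y, Z):
                    × closes — contains both Y and not Y.
  branch 2 (add (Y and (not W iff not X))):
    (Y and (not W iff not X)): α-rule — add Y, (not W iff not X).
    (not W iff not X): β-rule — branch into not W, not X  //  not not W, not not X.
      branch 2.1 (add not W, not X):
        ○ open, literals {W=F, X=F, Y=T}.
      branch 2.2 (add not not W, not not X):
        ○ open, literals {W=T, X=T, Y=T}.
7 branches closed, 8 open.
An open branch gives a satisfying assignment: X=T, Y=T, Z=T.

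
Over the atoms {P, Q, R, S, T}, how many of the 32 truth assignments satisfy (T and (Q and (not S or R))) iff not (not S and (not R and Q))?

6

Initial set: {T ((T and (Q and (not S or R))) iff not (not S and (not R and Q)))}.
T ((T and (Q and (not S or R))) iff not (not S and (not R and Q))): β-rule — branch into T (T and (Q and (not S or R))), T not (not S and (not R and Q))  //  F (T and (Q and (not S or R))), F not (not S and (not R and Q)).
  branch 1 (add T (T and (Q and (not S or R))), T not (not S and (not R and Q))):
    T (T and (Q and (not S or R))): α-rule — add T T, T (Q and (not S or R)).
    T (Q and (not S or R)): α-rule — add T Q, T (not S or R).
    T not (not S and (not R and Q)): β-rule — branch into F not S  //  F (not R and Q).
      branch 1.1 (add F not S):
        T (not S or R): β-rule — branch into T not S  //  T R.
          branch 1.1.1 (add T not S):
            × closes — contains both S and not S.
          branch 1.1.2 (add T R):
            ○ open, literals {Q=T, R=T, S=T, T=T}.
      branch 1.2 (add F (not R and Q)):
        T (not S or R): β-rule — branch into T not S  //  T R.
          branch 1.2.1 (add T not S):
            F (not R and Q): β-rule — branch into F not R  //  F Q.
              branch 1.2.1.1 (add F not R):
                ○ open, literals {Q=T, R=T, S=F, T=T}.
              branch 1.2.1.2 (add F Q):
                × closes — contains both Q and not Q.
          branch 1.2.2 (add T R):
            F (not R and Q): β-rule — branch into F not R  //  F Q.
              branch 1.2.2.1 (add F not R):
                ○ open, literals {Q=T, R=T, T=T}.
              branch 1.2.2.2 (add F Q):
                × closes — contains both Q and not Q.
  branch 2 (add F (T and (Q and (not S or R))), F not (not S and (not R and Q))):
    F not (not S and (not R and Q)): α-rule — add T not S, T (not R and Q).
    T (not R and Q): α-rule — add T not R, T Q.
    F (T and (Q and (not S or R))): β-rule — branch into F T  //  F (Q and (not S or R)).
      branch 2.1 (add F T):
        ○ open, literals {Q=T, R=F, S=F, T=F}.
      branch 2.2 (add F (Q and (not S or R))):
        F (Q and (not S or R)): β-rule — branch into F Q  //  F (not S or R).
          branch 2.2.1 (add F Q):
            × closes — contains both Q and not Q.
          branch 2.2.2 (add F (not S or R)):
            F (not S or R): α-rule — add F not S, F R.
            × closes — contains both S and not S.
5 branches closed, 4 open.
Each open branch fixes some atoms; the unmentioned ones are free. Counting distinct full assignments: branch {Q=T, R=T, S=T, T=T} (P) contributes 2 new; branch {Q=T, R=T, S=F, T=T} (P) contributes 2 new; branch {Q=T, R=T, T=T} (P, S) contributes 0 new; branch {Q=T, R=F, S=F, T=F} (P) contributes 2 new. Total: 6.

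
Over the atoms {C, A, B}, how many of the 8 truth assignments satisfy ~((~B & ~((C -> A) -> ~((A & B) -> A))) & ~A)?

Initial set: {~((~B & ~((C -> A) -> ~((A & B) -> A))) & ~A)}.
~((~B & ~((C -> A) -> ~((A & B) -> A))) & ~A): β-rule — branch into ~(~B & ~((C -> A) -> ~((A & B) -> A)))  //  ~~A.
  branch 1 (add ~(~B & ~((C -> A) -> ~((A & B) -> A)))):
    ~(~B & ~((C -> A) -> ~((A & B) -> A))): β-rule — branch into ~~B  //  ~~((C -> A) -> ~((A & B) -> A)).
      branch 1.1 (add ~~B):
        ○ open, literals {B=T}.
      branch 1.2 (add ~~((C -> A) -> ~((A & B) -> A))):
        ~~((C -> A) -> ~((A & B) -> A)): β-rule — branch into ~(C -> A)  //  ~((A & B) -> A).
          branch 1.2.1 (add ~(C -> A)):
            ~(C -> A): α-rule — add C, ~A.
            ○ open, literals {A=F, C=T}.
          branch 1.2.2 (add ~((A & B) -> A)):
            ~((A & B) -> A): α-rule — add (A & B), ~A.
            (A & B): α-rule — add A, B.
            × closes — contains both A and ~A.
  branch 2 (add ~~A):
    ○ open, literals {A=T}.
1 branch closed, 3 open.
Each open branch fixes some atoms; the unmentioned ones are free. Counting distinct full assignments: branch {B=T} (C, A) contributes 4 new; branch {A=F, C=T} (B) contributes 1 new; branch {A=T} (C, B) contributes 2 new. Total: 7.

7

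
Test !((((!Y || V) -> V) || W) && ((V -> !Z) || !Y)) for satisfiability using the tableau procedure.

Satisfiable

Initial set: {T !((((!Y || V) -> V) || W) && ((V -> !Z) || !Y))}.
T !((((!Y || V) -> V) || W) && ((V -> !Z) || !Y)): β-rule — branch into F (((!Y || V) -> V) || W)  //  F ((V -> !Z) || !Y).
  branch 1 (add F (((!Y || V) -> V) || W)):
    F (((!Y || V) -> V) || W): α-rule — add F ((!Y || V) -> V), F W.
    F ((!Y || V) -> V): α-rule — add T (!Y || V), F V.
    T (!Y || V): β-rule — branch into T !Y  //  T V.
      branch 1.1 (add T !Y):
        ○ open, literals {V=F, W=F, Y=F}.
      branch 1.2 (add T V):
        × closes — contains both V and !V.
  branch 2 (add F ((V -> !Z) || !Y)):
    F ((V -> !Z) || !Y): α-rule — add F (V -> !Z), F !Y.
    F (V -> !Z): α-rule — add T V, F !Z.
    ○ open, literals {V=T, Y=T, Z=T}.
1 branch closed, 2 open.
An open branch gives a satisfying assignment: V=F, W=F, Y=F.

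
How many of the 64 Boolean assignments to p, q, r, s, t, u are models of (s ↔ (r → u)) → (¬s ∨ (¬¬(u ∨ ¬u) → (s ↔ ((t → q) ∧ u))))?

Initial set: {((s ↔ (r → u)) → (¬s ∨ (¬¬(u ∨ ¬u) → (s ↔ ((t → q) ∧ u)))))}.
((s ↔ (r → u)) → (¬s ∨ (¬¬(u ∨ ¬u) → (s ↔ ((t → q) ∧ u))))): β-rule — branch into ¬(s ↔ (r → u))  //  (¬s ∨ (¬¬(u ∨ ¬u) → (s ↔ ((t → q) ∧ u)))).
  branch 1 (add ¬(s ↔ (r → u))):
    ¬(s ↔ (r → u)): β-rule — branch into s, ¬(r → u)  //  ¬s, (r → u).
      branch 1.1 (add s, ¬(r → u)):
        ¬(r → u): α-rule — add r, ¬u.
        ○ open, literals {r=T, s=T, u=F}.
      branch 1.2 (add ¬s, (r → u)):
        (r → u): β-rule — branch into ¬r  //  u.
          branch 1.2.1 (add ¬r):
            ○ open, literals {r=F, s=F}.
          branch 1.2.2 (add u):
            ○ open, literals {s=F, u=T}.
  branch 2 (add (¬s ∨ (¬¬(u ∨ ¬u) → (s ↔ ((t → q) ∧ u))))):
    (¬s ∨ (¬¬(u ∨ ¬u) → (s ↔ ((t → q) ∧ u)))): β-rule — branch into ¬s  //  (¬¬(u ∨ ¬u) → (s ↔ ((t → q) ∧ u))).
      branch 2.1 (add ¬s):
        ○ open, literals {s=F}.
      branch 2.2 (add (¬¬(u ∨ ¬u) → (s ↔ ((t → q) ∧ u)))):
        (¬¬(u ∨ ¬u) → (s ↔ ((t → q) ∧ u))): β-rule — branch into ¬¬¬(u ∨ ¬u)  //  (s ↔ ((t → q) ∧ u)).
          branch 2.2.1 (add ¬¬¬(u ∨ ¬u)):
            ¬¬¬(u ∨ ¬u): drop double negation, giving ¬(u ∨ ¬u).
            ¬(u ∨ ¬u): α-rule — add ¬u, ¬¬u.
            × closes — contains both u and ¬u.
          branch 2.2.2 (add (s ↔ ((t → q) ∧ u))):
            (s ↔ ((t → q) ∧ u)): β-rule — branch into s, ((t → q) ∧ u)  //  ¬s, ¬((t → q) ∧ u).
              branch 2.2.2.1 (add s, ((t → q) ∧ u)):
                ((t → q) ∧ u): α-rule — add (t → q), u.
                (t → q): β-rule — branch into ¬t  //  q.
                  branch 2.2.2.1.1 (add ¬t):
                    ○ open, literals {s=T, t=F, u=T}.
                  branch 2.2.2.1.2 (add q):
                    ○ open, literals {q=T, s=T, u=T}.
              branch 2.2.2.2 (add ¬s, ¬((t → q) ∧ u)):
                ¬((t → q) ∧ u): β-rule — branch into ¬(t → q)  //  ¬u.
                  branch 2.2.2.2.1 (add ¬(t → q)):
                    ¬(t → q): α-rule — add t, ¬q.
                    ○ open, literals {q=F, s=F, t=T}.
                  branch 2.2.2.2.2 (add ¬u):
                    ○ open, literals {s=F, u=F}.
1 branch closed, 8 open.
Each open branch fixes some atoms; the unmentioned ones are free. Counting distinct full assignments: branch {r=T, s=T, u=F} (p, q, t) contributes 8 new; branch {r=F, s=F} (p, q, t, u) contributes 16 new; branch {s=F, u=T} (p, q, r, t) contributes 8 new; branch {s=F} (p, q, r, t, u) contributes 8 new; branch {s=T, t=F, u=T} (p, q, r) contributes 8 new; branch {q=T, s=T, u=T} (p, r, t) contributes 4 new; branch {q=F, s=F, t=T} (p, r, u) contributes 0 new; branch {s=F, u=F} (p, q, r, t) contributes 0 new. Total: 52.

52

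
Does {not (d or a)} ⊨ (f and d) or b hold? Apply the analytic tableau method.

Initial set: {not (d or a); not ((f and d) or b)}.
not (d or a): α-rule — add not d, not a.
not ((f and d) or b): α-rule — add not (f and d), not b.
not (f and d): β-rule — branch into not f  //  not d.
  branch 1 (add not f):
    ○ open, literals {a=0, b=0, d=0, f=0}.
  branch 2 (add not d):
    ○ open, literals {a=0, b=0, d=0}.
0 branches closed, 2 open.
An open branch gives a countermodel: a=0, b=0, d=0, f=0 (unmentioned atoms arbitrary); the premises hold there but the conclusion fails.

No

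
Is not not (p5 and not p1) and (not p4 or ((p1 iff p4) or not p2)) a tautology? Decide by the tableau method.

Assume the negation and expand:
Initial set: {not (not not (p5 and not p1) and (not p4 or ((p1 iff p4) or not p2)))}.
not (not not (p5 and not p1) and (not p4 or ((p1 iff p4) or not p2))): β-rule — branch into not not not (p5 and not p1)  //  not (not p4 or ((p1 iff p4) or not p2)).
  branch 1 (add not not not (p5 and not p1)):
    not not not (p5 and not p1): drop double negation, giving not (p5 and not p1).
    not (p5 and not p1): β-rule — branch into not p5  //  not not p1.
      branch 1.1 (add not p5):
        ○ open, literals {p5=F}.
      branch 1.2 (add not not p1):
        ○ open, literals {p1=T}.
  branch 2 (add not (not p4 or ((p1 iff p4) or not p2))):
    not (not p4 or ((p1 iff p4) or not p2)): α-rule — add not not p4, not ((p1 iff p4) or not p2).
    not ((p1 iff p4) or not p2): α-rule — add not (p1 iff p4), not not p2.
    not (p1 iff p4): β-rule — branch into p1, not p4  //  not p1, p4.
      branch 2.1 (add p1, not p4):
        × closes — contains both p4 and not p4.
      branch 2.2 (add not p1, p4):
        ○ open, literals {p1=F, p2=T, p4=T}.
1 branch closed, 3 open.
An open branch gives a countermodel: p5=F (unmentioned atoms arbitrary); under it the original formula is false.

Not valid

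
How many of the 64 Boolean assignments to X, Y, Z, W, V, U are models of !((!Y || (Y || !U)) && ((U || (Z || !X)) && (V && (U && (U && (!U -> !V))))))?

Initial set: {!((!Y || (Y || !U)) && ((U || (Z || !X)) && (V && (U && (U && (!U -> !V))))))}.
!((!Y || (Y || !U)) && ((U || (Z || !X)) && (V && (U && (U && (!U -> !V)))))): β-rule — branch into !(!Y || (Y || !U))  //  !((U || (Z || !X)) && (V && (U && (U && (!U -> !V))))).
  branch 1 (add !(!Y || (Y || !U))):
    !(!Y || (Y || !U)): α-rule — add !!Y, !(Y || !U).
    !(Y || !U): α-rule — add !Y, !!U.
    × closes — contains both Y and !Y.
  branch 2 (add !((U || (Z || !X)) && (V && (U && (U && (!U -> !V)))))):
    !((U || (Z || !X)) && (V && (U && (U && (!U -> !V))))): β-rule — branch into !(U || (Z || !X))  //  !(V && (U && (U && (!U -> !V)))).
      branch 2.1 (add !(U || (Z || !X))):
        !(U || (Z || !X)): α-rule — add !U, !(Z || !X).
        !(Z || !X): α-rule — add !Z, !!X.
        ○ open, literals {U=0, X=1, Z=0}.
      branch 2.2 (add !(V && (U && (U && (!U -> !V))))):
        !(V && (U && (U && (!U -> !V)))): β-rule — branch into !V  //  !(U && (U && (!U -> !V))).
          branch 2.2.1 (add !V):
            ○ open, literals {V=0}.
          branch 2.2.2 (add !(U && (U && (!U -> !V)))):
            !(U && (U && (!U -> !V))): β-rule — branch into !U  //  !(U && (!U -> !V)).
              branch 2.2.2.1 (add !U):
                ○ open, literals {U=0}.
              branch 2.2.2.2 (add !(U && (!U -> !V))):
                !(U && (!U -> !V)): β-rule — branch into !U  //  !(!U -> !V).
                  branch 2.2.2.2.1 (add !U):
                    ○ open, literals {U=0}.
                  branch 2.2.2.2.2 (add !(!U -> !V)):
                    !(!U -> !V): α-rule — add !U, !!V.
                    ○ open, literals {U=0, V=1}.
1 branch closed, 5 open.
Each open branch fixes some atoms; the unmentioned ones are free. Counting distinct full assignments: branch {U=0, X=1, Z=0} (Y, W, V) contributes 8 new; branch {V=0} (X, Y, Z, W, U) contributes 28 new; branch {U=0} (X, Y, Z, W, V) contributes 12 new; branch {U=0} (X, Y, Z, W, V) contributes 0 new; branch {U=0, V=1} (X, Y, Z, W) contributes 0 new. Total: 48.

48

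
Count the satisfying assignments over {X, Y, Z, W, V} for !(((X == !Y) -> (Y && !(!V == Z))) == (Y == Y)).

12

Initial set: {!(((X == !Y) -> (Y && !(!V == Z))) == (Y == Y))}.
!(((X == !Y) -> (Y && !(!V == Z))) == (Y == Y)): β-rule — branch into ((X == !Y) -> (Y && !(!V == Z))), !(Y == Y)  //  !((X == !Y) -> (Y && !(!V == Z))), (Y == Y).
  branch 1 (add ((X == !Y) -> (Y && !(!V == Z))), !(Y == Y)):
    ((X == !Y) -> (Y && !(!V == Z))): β-rule — branch into !(X == !Y)  //  (Y && !(!V == Z)).
      branch 1.1 (add !(X == !Y)):
        !(Y == Y): β-rule — branch into Y, !Y  //  !Y, Y.
          branch 1.1.1 (add Y, !Y):
            × closes — contains both Y and !Y.
          branch 1.1.2 (add !Y, Y):
            × closes — contains both Y and !Y.
      branch 1.2 (add (Y && !(!V == Z))):
        (Y && !(!V == Z)): α-rule — add Y, !(!V == Z).
        !(Y == Y): β-rule — branch into Y, !Y  //  !Y, Y.
          branch 1.2.1 (add Y, !Y):
            × closes — contains both Y and !Y.
          branch 1.2.2 (add !Y, Y):
            × closes — contains both Y and !Y.
  branch 2 (add !((X == !Y) -> (Y && !(!V == Z))), (Y == Y)):
    !((X == !Y) -> (Y && !(!V == Z))): α-rule — add (X == !Y), !(Y && !(!V == Z)).
    (Y == Y): β-rule — branch into Y, Y  //  !Y, !Y.
      branch 2.1 (add Y, Y):
        (X == !Y): β-rule — branch into X, !Y  //  !X, !!Y.
          branch 2.1.1 (add X, !Y):
            × closes — contains both Y and !Y.
          branch 2.1.2 (add !X, !!Y):
            !(Y && !(!V == Z)): β-rule — branch into !Y  //  !!(!V == Z).
              branch 2.1.2.1 (add !Y):
                × closes — contains both Y and !Y.
              branch 2.1.2.2 (add !!(!V == Z)):
                !!(!V == Z): β-rule — branch into !V, Z  //  !!V, !Z.
                  branch 2.1.2.2.1 (add !V, Z):
                    ○ open, literals {V=F, X=F, Y=T, Z=T}.
                  branch 2.1.2.2.2 (add !!V, !Z):
                    ○ open, literals {V=T, X=F, Y=T, Z=F}.
      branch 2.2 (add !Y, !Y):
        (X == !Y): β-rule — branch into X, !Y  //  !X, !!Y.
          branch 2.2.1 (add X, !Y):
            !(Y && !(!V == Z)): β-rule — branch into !Y  //  !!(!V == Z).
              branch 2.2.1.1 (add !Y):
                ○ open, literals {X=T, Y=F}.
              branch 2.2.1.2 (add !!(!V == Z)):
                !!(!V == Z): β-rule — branch into !V, Z  //  !!V, !Z.
                  branch 2.2.1.2.1 (add !V, Z):
                    ○ open, literals {V=F, X=T, Y=F, Z=T}.
                  branch 2.2.1.2.2 (add !!V, !Z):
                    ○ open, literals {V=T, X=T, Y=F, Z=F}.
          branch 2.2.2 (add !X, !!Y):
            × closes — contains both Y and !Y.
7 branches closed, 5 open.
Each open branch fixes some atoms; the unmentioned ones are free. Counting distinct full assignments: branch {V=F, X=F, Y=T, Z=T} (W) contributes 2 new; branch {V=T, X=F, Y=T, Z=F} (W) contributes 2 new; branch {X=T, Y=F} (Z, W, V) contributes 8 new; branch {V=F, X=T, Y=F, Z=T} (W) contributes 0 new; branch {V=T, X=T, Y=F, Z=F} (W) contributes 0 new. Total: 12.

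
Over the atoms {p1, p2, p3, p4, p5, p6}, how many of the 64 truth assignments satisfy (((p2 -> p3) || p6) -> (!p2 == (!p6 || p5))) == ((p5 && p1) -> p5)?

Initial set: {((((p2 -> p3) || p6) -> (!p2 == (!p6 || p5))) == ((p5 && p1) -> p5))}.
((((p2 -> p3) || p6) -> (!p2 == (!p6 || p5))) == ((p5 && p1) -> p5)): β-rule — branch into (((p2 -> p3) || p6) -> (!p2 == (!p6 || p5))), ((p5 && p1) -> p5)  //  !(((p2 -> p3) || p6) -> (!p2 == (!p6 || p5))), !((p5 && p1) -> p5).
  branch 1 (add (((p2 -> p3) || p6) -> (!p2 == (!p6 || p5))), ((p5 && p1) -> p5)):
    (((p2 -> p3) || p6) -> (!p2 == (!p6 || p5))): β-rule — branch into !((p2 -> p3) || p6)  //  (!p2 == (!p6 || p5)).
      branch 1.1 (add !((p2 -> p3) || p6)):
        !((p2 -> p3) || p6): α-rule — add !(p2 -> p3), !p6.
        !(p2 -> p3): α-rule — add p2, !p3.
        ((p5 && p1) -> p5): β-rule — branch into !(p5 && p1)  //  p5.
          branch 1.1.1 (add !(p5 && p1)):
            !(p5 && p1): β-rule — branch into !p5  //  !p1.
              branch 1.1.1.1 (add !p5):
                ○ open, literals {p2=true, p3=false, p5=false, p6=false}.
              branch 1.1.1.2 (add !p1):
                ○ open, literals {p1=false, p2=true, p3=false, p6=false}.
          branch 1.1.2 (add p5):
            ○ open, literals {p2=true, p3=false, p5=true, p6=false}.
      branch 1.2 (add (!p2 == (!p6 || p5))):
        ((p5 && p1) -> p5): β-rule — branch into !(p5 && p1)  //  p5.
          branch 1.2.1 (add !(p5 && p1)):
            (!p2 == (!p6 || p5)): β-rule — branch into !p2, (!p6 || p5)  //  !!p2, !(!p6 || p5).
              branch 1.2.1.1 (add !p2, (!p6 || p5)):
                !(p5 && p1): β-rule — branch into !p5  //  !p1.
                  branch 1.2.1.1.1 (add !p5):
                    (!p6 || p5): β-rule — branch into !p6  //  p5.
                      branch 1.2.1.1.1.1 (add !p6):
                        ○ open, literals {p2=false, p5=false, p6=false}.
                      branch 1.2.1.1.1.2 (add p5):
                        × closes — contains both p5 and !p5.
                  branch 1.2.1.1.2 (add !p1):
                    (!p6 || p5): β-rule — branch into !p6  //  p5.
                      branch 1.2.1.1.2.1 (add !p6):
                        ○ open, literals {p1=false, p2=false, p6=false}.
                      branch 1.2.1.1.2.2 (add p5):
                        ○ open, literals {p1=false, p2=false, p5=true}.
              branch 1.2.1.2 (add !!p2, !(!p6 || p5)):
                !(!p6 || p5): α-rule — add !!p6, !p5.
                !(p5 && p1): β-rule — branch into !p5  //  !p1.
                  branch 1.2.1.2.1 (add !p5):
                    ○ open, literals {p2=true, p5=false, p6=true}.
                  branch 1.2.1.2.2 (add !p1):
                    ○ open, literals {p1=false, p2=true, p5=false, p6=true}.
          branch 1.2.2 (add p5):
            (!p2 == (!p6 || p5)): β-rule — branch into !p2, (!p6 || p5)  //  !!p2, !(!p6 || p5).
              branch 1.2.2.1 (add !p2, (!p6 || p5)):
                (!p6 || p5): β-rule — branch into !p6  //  p5.
                  branch 1.2.2.1.1 (add !p6):
                    ○ open, literals {p2=false, p5=true, p6=false}.
                  branch 1.2.2.1.2 (add p5):
                    ○ open, literals {p2=false, p5=true}.
              branch 1.2.2.2 (add !!p2, !(!p6 || p5)):
                !(!p6 || p5): α-rule — add !!p6, !p5.
                × closes — contains both p5 and !p5.
  branch 2 (add !(((p2 -> p3) || p6) -> (!p2 == (!p6 || p5))), !((p5 && p1) -> p5)):
    !(((p2 -> p3) || p6) -> (!p2 == (!p6 || p5))): α-rule — add ((p2 -> p3) || p6), !(!p2 == (!p6 || p5)).
    !((p5 && p1) -> p5): α-rule — add (p5 && p1), !p5.
    (p5 && p1): α-rule — add p5, p1.
    × closes — contains both p5 and !p5.
3 branches closed, 10 open.
Each open branch fixes some atoms; the unmentioned ones are free. Counting distinct full assignments: branch {p2=true, p3=false, p5=false, p6=false} (p1, p4) contributes 4 new; branch {p1=false, p2=true, p3=false, p6=false} (p4, p5) contributes 2 new; branch {p2=true, p3=false, p5=true, p6=false} (p1, p4) contributes 2 new; branch {p2=false, p5=false, p6=false} (p1, p3, p4) contributes 8 new; branch {p1=false, p2=false, p6=false} (p3, p4, p5) contributes 4 new; branch {p1=false, p2=false, p5=true} (p3, p4, p6) contributes 4 new; branch {p2=true, p5=false, p6=true} (p1, p3, p4) contributes 8 new; branch {p1=false, p2=true, p5=false, p6=true} (p3, p4) contributes 0 new; branch {p2=false, p5=true, p6=false} (p1, p3, p4) contributes 4 new; branch {p2=false, p5=true} (p1, p3, p4, p6) contributes 4 new. Total: 40.

40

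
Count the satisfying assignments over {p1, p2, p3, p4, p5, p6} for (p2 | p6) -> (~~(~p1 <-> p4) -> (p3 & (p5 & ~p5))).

Initial set: {((p2 | p6) -> (~~(~p1 <-> p4) -> (p3 & (p5 & ~p5))))}.
((p2 | p6) -> (~~(~p1 <-> p4) -> (p3 & (p5 & ~p5)))): β-rule — branch into ~(p2 | p6)  //  (~~(~p1 <-> p4) -> (p3 & (p5 & ~p5))).
  branch 1 (add ~(p2 | p6)):
    ~(p2 | p6): α-rule — add ~p2, ~p6.
    ○ open, literals {p2=F, p6=F}.
  branch 2 (add (~~(~p1 <-> p4) -> (p3 & (p5 & ~p5)))):
    (~~(~p1 <-> p4) -> (p3 & (p5 & ~p5))): β-rule — branch into ~~~(~p1 <-> p4)  //  (p3 & (p5 & ~p5)).
      branch 2.1 (add ~~~(~p1 <-> p4)):
        ~~~(~p1 <-> p4): drop double negation, giving ~(~p1 <-> p4).
        ~(~p1 <-> p4): β-rule — branch into ~p1, ~p4  //  ~~p1, p4.
          branch 2.1.1 (add ~p1, ~p4):
            ○ open, literals {p1=F, p4=F}.
          branch 2.1.2 (add ~~p1, p4):
            ○ open, literals {p1=T, p4=T}.
      branch 2.2 (add (p3 & (p5 & ~p5))):
        (p3 & (p5 & ~p5)): α-rule — add p3, (p5 & ~p5).
        (p5 & ~p5): α-rule — add p5, ~p5.
        × closes — contains both p5 and ~p5.
1 branch closed, 3 open.
Each open branch fixes some atoms; the unmentioned ones are free. Counting distinct full assignments: branch {p2=F, p6=F} (p1, p3, p4, p5) contributes 16 new; branch {p1=F, p4=F} (p2, p3, p5, p6) contributes 12 new; branch {p1=T, p4=T} (p2, p3, p5, p6) contributes 12 new. Total: 40.

40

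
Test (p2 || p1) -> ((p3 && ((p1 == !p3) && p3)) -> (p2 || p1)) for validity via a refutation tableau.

Valid

Assume the negation and expand:
Initial set: {F ((p2 || p1) -> ((p3 && ((p1 == !p3) && p3)) -> (p2 || p1)))}.
F ((p2 || p1) -> ((p3 && ((p1 == !p3) && p3)) -> (p2 || p1))): α-rule — add T (p2 || p1), F ((p3 && ((p1 == !p3) && p3)) -> (p2 || p1)).
F ((p3 && ((p1 == !p3) && p3)) -> (p2 || p1)): α-rule — add T (p3 && ((p1 == !p3) && p3)), F (p2 || p1).
T (p3 && ((p1 == !p3) && p3)): α-rule — add T p3, T ((p1 == !p3) && p3).
F (p2 || p1): α-rule — add F p2, F p1.
T ((p1 == !p3) && p3): α-rule — add T (p1 == !p3), T p3.
T (p2 || p1): β-rule — branch into T p2  //  T p1.
  branch 1 (add T p2):
    × closes — contains both p2 and !p2.
  branch 2 (add T p1):
    × closes — contains both p1 and !p1.
All 2 branches close.
Every branch closed, so the negation is unsatisfiable and the formula is valid.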